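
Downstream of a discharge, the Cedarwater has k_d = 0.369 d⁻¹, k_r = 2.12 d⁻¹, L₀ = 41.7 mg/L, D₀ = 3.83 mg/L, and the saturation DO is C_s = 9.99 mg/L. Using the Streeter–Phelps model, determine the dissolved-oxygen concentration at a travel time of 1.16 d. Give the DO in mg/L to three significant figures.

k_d L₀/(k_r−k_d) = 0.369×41.7/(2.12−0.369) = 15.39/1.751 = 8.788 mg/L.
e^(−k_d t) = e^(−0.369×1.160) = 0.6518; e^(−k_r t) = e^(−2.12×1.160) = 0.08550.
D = 8.788 × (0.6518 − 0.08550) + 3.83 × 0.08550 = 4.976 + 0.3275 = 5.304 mg/L.
DO = C_s − D = 9.99 − 5.304 = 4.686 mg/L.

DO ≈ 4.69 mg/L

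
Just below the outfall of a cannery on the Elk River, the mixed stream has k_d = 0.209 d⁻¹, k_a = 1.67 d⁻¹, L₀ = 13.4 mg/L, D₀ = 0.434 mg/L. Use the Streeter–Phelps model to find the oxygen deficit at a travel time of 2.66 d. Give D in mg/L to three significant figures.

k_d L₀/(k_a−k_d) = 0.209×13.4/(1.67−0.209) = 2.801/1.461 = 1.917 mg/L.
e^(−k_d t) = e^(−0.209×2.660) = 0.5735; e^(−k_a t) = e^(−1.67×2.660) = 0.01177.
D = 1.917 × (0.5735 − 0.01177) + 0.434 × 0.01177 = 1.077 + 0.005108 = 1.082 mg/L.

D ≈ 1.08 mg/L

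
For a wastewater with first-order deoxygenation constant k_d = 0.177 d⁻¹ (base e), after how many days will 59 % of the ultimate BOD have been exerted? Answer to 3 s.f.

t ≈ 5.04 d

y/L₀ = 1 − e^(−k_d t) = 0.59 ⇒ e^(−k_d t) = 0.410
t = −ln(0.410) / 0.177 = 0.8916 / 0.177 = 5.037 d.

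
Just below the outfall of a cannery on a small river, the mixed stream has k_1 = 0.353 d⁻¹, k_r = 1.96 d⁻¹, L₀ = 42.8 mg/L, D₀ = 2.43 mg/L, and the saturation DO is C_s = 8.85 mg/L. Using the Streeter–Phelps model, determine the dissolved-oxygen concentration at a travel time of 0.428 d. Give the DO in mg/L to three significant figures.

DO ≈ 3.78 mg/L

k_1 L₀/(k_r−k_1) = 0.353×42.8/(1.96−0.353) = 15.11/1.607 = 9.402 mg/L.
e^(−k_1 t) = e^(−0.353×0.4280) = 0.8598; e^(−k_r t) = e^(−1.96×0.4280) = 0.4322.
D = 9.402 × (0.8598 − 0.4322) + 2.43 × 0.4322 = 4.020 + 1.050 = 5.070 mg/L.
DO = C_s − D = 8.85 − 5.070 = 3.780 mg/L.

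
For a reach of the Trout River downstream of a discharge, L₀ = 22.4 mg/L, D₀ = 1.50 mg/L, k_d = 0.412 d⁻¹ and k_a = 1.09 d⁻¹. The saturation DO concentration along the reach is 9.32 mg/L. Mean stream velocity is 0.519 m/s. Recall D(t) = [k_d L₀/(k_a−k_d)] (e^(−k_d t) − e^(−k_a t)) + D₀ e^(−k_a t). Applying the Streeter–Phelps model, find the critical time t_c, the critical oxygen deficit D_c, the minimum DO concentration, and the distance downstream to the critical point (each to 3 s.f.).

t_c ≈ 1.26 d; D_c ≈ 5.03 mg/L; min DO ≈ 4.29 mg/L; x_c ≈ 56.6 km

At the critical point dD/dt = 0, so k_d L₀ e^(−k_d t) = k_a D. Substituting D(t) from the Streeter–Phelps equation and solving for t gives
t_c = ln[(k_a/k_d)(1 − D₀(k_a−k_d)/(k_d L₀))] / (k_a−k_d).
Here k_a−k_d = 0.6780 d⁻¹ and 1 − D₀(k_a−k_d)/(k_d L₀) = 1 − 1.50×0.6780/(0.412×22.4) = 0.8898, so
t_c = ln(2.646 × 0.8898) / 0.6780 = 0.8562 / 0.6780 = 1.263 d.
L(t_c) = L₀ e^(−k_d t_c) = 22.4 × 0.5944 = 13.31 mg/L, and at the critical point k_a D_c = k_d L, so D_c = (0.412/1.09) × 13.31 = 5.032 mg/L.
Minimum DO = C_s − D_c = 9.32 − 5.032 = 4.288 mg/L.
x_c = v t_c = 0.519 m/s × 1.263 d × 86400 s/d = 56620 m ≈ 56.6 km.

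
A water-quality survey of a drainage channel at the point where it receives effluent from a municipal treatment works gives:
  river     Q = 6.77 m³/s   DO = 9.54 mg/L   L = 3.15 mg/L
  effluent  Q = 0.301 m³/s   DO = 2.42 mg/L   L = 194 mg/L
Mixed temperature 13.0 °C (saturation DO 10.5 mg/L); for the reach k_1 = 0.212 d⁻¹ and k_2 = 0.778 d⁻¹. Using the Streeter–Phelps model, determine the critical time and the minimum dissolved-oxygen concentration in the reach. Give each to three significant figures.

t_c ≈ 1.67 d; minimum DO ≈ 8.34 mg/L

Mixed DO = (6.77×9.54 + 0.301×2.42)/(6.77+0.301) = 65.31/7.071 = 9.237 mg/L.
Mixed L₀ = (6.77×3.15 + 0.301×194)/(7.071) = 79.72/7.071 = 11.27 mg/L.
Initial deficit D₀ = C_s − DO₀ = 10.5 − 9.237 = 1.263 mg/L.
t_c = (1/0.5660) ln[(0.778/0.212)(1 − 1.263×0.5660/(0.212×11.27))] = 1.767 × ln(2.572) = 1.669 d.
D_c = (0.212/0.778) × 11.27 × e^(−0.212×1.669) = 0.2725 × 11.27 × 0.7020 = 2.157 mg/L.
Minimum DO = 10.5 − 2.157 = 8.343 mg/L.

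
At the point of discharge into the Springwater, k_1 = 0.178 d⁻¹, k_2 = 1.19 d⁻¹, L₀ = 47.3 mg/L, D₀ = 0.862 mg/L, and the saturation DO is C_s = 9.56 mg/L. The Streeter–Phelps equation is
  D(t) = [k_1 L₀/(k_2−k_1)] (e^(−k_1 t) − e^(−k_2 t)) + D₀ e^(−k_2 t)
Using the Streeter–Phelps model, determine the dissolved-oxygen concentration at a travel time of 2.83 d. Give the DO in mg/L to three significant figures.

k_1 L₀/(k_2−k_1) = 0.178×47.3/(1.19−0.178) = 8.419/1.012 = 8.320 mg/L.
e^(−k_1 t) = e^(−0.178×2.830) = 0.6043; e^(−k_2 t) = e^(−1.19×2.830) = 0.03447.
D = 8.320 × (0.6043 − 0.03447) + 0.862 × 0.03447 = 4.740 + 0.02971 = 4.770 mg/L.
DO = C_s − D = 9.56 − 4.770 = 4.790 mg/L.

DO ≈ 4.79 mg/L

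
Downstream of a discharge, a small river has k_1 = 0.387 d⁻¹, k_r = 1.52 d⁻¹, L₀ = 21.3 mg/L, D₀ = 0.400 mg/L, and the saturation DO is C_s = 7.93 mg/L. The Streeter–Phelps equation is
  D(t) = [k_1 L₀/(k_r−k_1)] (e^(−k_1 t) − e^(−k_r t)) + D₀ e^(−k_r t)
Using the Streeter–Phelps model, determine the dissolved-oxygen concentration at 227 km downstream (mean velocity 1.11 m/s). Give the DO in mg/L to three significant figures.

DO ≈ 5.21 mg/L

Travel time t = x/v = 227 km / (1.11 m/s) = 227000 m / 1.11 m/s = 204500 s = 2.367 d.
k_1 L₀/(k_r−k_1) = 0.387×21.3/(1.52−0.387) = 8.243/1.133 = 7.275 mg/L.
e^(−k_1 t) = e^(−0.387×2.367) = 0.4001; e^(−k_r t) = e^(−1.52×2.367) = 0.02738.
D = 7.275 × (0.4001 − 0.02738) + 0.400 × 0.02738 = 2.712 + 0.01095 = 2.723 mg/L.
DO = C_s − D = 7.93 − 2.723 = 5.207 mg/L.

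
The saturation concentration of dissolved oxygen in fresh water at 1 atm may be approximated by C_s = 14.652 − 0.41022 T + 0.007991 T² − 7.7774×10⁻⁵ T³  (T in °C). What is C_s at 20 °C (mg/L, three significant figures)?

C_s = 14.652 − 0.41022×20 + 0.007991×20² − 7.7774×10⁻⁵×20³ = 9.022 mg/L.

C_s ≈ 9.02 mg/L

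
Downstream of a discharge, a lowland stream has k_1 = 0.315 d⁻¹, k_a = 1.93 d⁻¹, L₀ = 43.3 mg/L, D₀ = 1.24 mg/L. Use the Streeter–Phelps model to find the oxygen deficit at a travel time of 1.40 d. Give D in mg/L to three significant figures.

D ≈ 4.95 mg/L

k_1 L₀/(k_a−k_1) = 0.315×43.3/(1.93−0.315) = 13.64/1.615 = 8.446 mg/L.
e^(−k_1 t) = e^(−0.315×1.400) = 0.6434; e^(−k_a t) = e^(−1.93×1.400) = 0.06707.
D = 8.446 × (0.6434 − 0.06707) + 1.24 × 0.06707 = 4.867 + 0.08317 = 4.950 mg/L.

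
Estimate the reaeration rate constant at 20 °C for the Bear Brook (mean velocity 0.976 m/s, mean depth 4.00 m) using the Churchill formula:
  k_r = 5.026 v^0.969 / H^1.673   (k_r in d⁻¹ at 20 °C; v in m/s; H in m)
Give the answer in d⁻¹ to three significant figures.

k_r ≈ 0.483 d⁻¹

k_r = 5.026 × 0.976^0.969 / 4.00^1.673 = 5.026 × 0.9767 / 10.17 = 0.4828 d⁻¹.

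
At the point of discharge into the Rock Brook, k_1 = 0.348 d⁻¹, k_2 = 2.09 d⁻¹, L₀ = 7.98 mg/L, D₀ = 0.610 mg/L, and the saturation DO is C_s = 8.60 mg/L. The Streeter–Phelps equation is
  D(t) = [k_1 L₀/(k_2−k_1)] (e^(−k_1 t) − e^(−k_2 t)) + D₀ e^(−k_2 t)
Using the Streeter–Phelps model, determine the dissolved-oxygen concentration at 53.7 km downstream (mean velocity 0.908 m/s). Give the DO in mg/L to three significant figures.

Travel time t = x/v = 53.7 km / (0.908 m/s) = 53700 m / 0.908 m/s = 59140 s = 0.6845 d.
k_1 L₀/(k_2−k_1) = 0.348×7.98/(2.09−0.348) = 2.777/1.742 = 1.594 mg/L.
e^(−k_1 t) = e^(−0.348×0.6845) = 0.7880; e^(−k_2 t) = e^(−2.09×0.6845) = 0.2392.
D = 1.594 × (0.7880 − 0.2392) + 0.610 × 0.2392 = 0.8750 + 0.1459 = 1.021 mg/L.
DO = C_s − D = 8.60 − 1.021 = 7.579 mg/L.

DO ≈ 7.58 mg/L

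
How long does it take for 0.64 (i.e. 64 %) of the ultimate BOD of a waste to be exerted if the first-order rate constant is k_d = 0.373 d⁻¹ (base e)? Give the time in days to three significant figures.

t ≈ 2.74 d

y/L₀ = 1 − e^(−k_d t) = 0.64 ⇒ e^(−k_d t) = 0.360
t = −ln(0.360) / 0.373 = 1.022 / 0.373 = 2.739 d.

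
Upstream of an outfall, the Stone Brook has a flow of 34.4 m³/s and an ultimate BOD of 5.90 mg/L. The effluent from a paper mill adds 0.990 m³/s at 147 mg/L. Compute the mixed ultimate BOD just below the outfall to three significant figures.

Flow-weighted mixing: C = (Q_r C_r + Q_w C_w)/(Q_r + Q_w)
= (34.4×5.90 + 0.990×147)/(34.4 + 0.990) = 348.5/35.39 = 9.847 mg/L.

9.85 mg/L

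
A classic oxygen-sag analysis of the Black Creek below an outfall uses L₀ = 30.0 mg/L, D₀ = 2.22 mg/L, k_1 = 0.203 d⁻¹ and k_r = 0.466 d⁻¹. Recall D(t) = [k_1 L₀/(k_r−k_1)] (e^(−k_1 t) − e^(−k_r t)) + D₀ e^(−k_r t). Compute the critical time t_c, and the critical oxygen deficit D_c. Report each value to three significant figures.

t_c = [1/(k_r−k_1)] ln[(k_r/k_1)(1 − D₀(k_r−k_1)/(k_1 L₀))]
= [1/(0.466−0.203)] ln[(0.466/0.203)(1 − 2.22×0.2630/(0.203×30.0))]
= (1/0.2630) ln[2.296 × 0.9041] = 3.802 × ln(2.075) = 3.802 × 0.7302 = 2.776 d.
D_c = (k_1/k_r) L₀ e^(−k_1 t_c) = (0.203/0.466) × 30.0 × e^(−0.203×2.776) = 0.4356 × 30.0 × 0.5692 = 7.438 mg/L.

t_c ≈ 2.78 d; D_c ≈ 7.44 mg/L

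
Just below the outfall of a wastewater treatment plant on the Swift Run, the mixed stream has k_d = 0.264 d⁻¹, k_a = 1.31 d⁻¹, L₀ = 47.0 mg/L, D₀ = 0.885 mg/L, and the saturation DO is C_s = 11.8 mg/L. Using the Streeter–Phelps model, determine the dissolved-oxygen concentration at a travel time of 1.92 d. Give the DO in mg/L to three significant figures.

DO ≈ 5.54 mg/L

k_d L₀/(k_a−k_d) = 0.264×47.0/(1.31−0.264) = 12.41/1.046 = 11.86 mg/L.
e^(−k_d t) = e^(−0.264×1.920) = 0.6024; e^(−k_a t) = e^(−1.31×1.920) = 0.08085.
D = 11.86 × (0.6024 − 0.08085) + 0.885 × 0.08085 = 6.187 + 0.07155 = 6.258 mg/L.
DO = C_s − D = 11.8 − 6.258 = 5.542 mg/L.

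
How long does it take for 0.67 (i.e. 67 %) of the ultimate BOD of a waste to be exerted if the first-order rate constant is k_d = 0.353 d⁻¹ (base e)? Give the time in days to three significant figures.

y/L₀ = 1 − e^(−k_d t) = 0.67 ⇒ e^(−k_d t) = 0.330
t = −ln(0.330) / 0.353 = 1.109 / 0.353 = 3.141 d.

t ≈ 3.14 d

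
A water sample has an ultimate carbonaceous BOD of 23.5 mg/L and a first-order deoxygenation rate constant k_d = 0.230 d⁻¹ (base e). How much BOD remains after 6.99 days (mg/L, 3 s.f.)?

L_t = L₀ e^(−k_d t) = 23.5 × e^(−0.230×6.99) = 23.5 × 0.2003 = 4.708 mg/L.

L ≈ 4.71 mg/L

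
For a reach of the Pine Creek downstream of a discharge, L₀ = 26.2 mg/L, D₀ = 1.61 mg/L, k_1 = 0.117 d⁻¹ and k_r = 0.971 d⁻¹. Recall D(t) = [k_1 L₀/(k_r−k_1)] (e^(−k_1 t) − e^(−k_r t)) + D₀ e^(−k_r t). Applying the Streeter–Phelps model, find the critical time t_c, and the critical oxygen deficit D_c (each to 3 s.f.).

t_c ≈ 1.78 d; D_c ≈ 2.56 mg/L

t_c = [1/(k_r−k_1)] ln[(k_r/k_1)(1 − D₀(k_r−k_1)/(k_1 L₀))]
= [1/(0.971−0.117)] ln[(0.971/0.117)(1 − 1.61×0.8540/(0.117×26.2))]
= (1/0.8540) ln[8.299 × 0.5515] = 1.171 × ln(4.577) = 1.171 × 1.521 = 1.781 d.
L(t_c) = L₀ e^(−k_1 t_c) = 26.2 × 0.8119 = 21.27 mg/L, and at the critical point k_r D_c = k_1 L, so D_c = (0.117/0.971) × 21.27 = 2.563 mg/L.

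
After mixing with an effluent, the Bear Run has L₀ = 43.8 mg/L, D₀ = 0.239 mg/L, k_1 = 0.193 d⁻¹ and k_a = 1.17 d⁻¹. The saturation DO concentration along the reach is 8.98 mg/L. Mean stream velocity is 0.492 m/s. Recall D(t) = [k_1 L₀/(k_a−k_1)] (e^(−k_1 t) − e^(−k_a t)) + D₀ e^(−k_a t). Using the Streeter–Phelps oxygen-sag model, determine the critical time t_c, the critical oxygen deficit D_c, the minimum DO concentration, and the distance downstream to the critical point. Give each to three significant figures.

t_c ≈ 1.82 d; D_c ≈ 5.09 mg/L; min DO ≈ 3.89 mg/L; x_c ≈ 77.2 km

t_c = [1/(k_a−k_1)] ln[(k_a/k_1)(1 − D₀(k_a−k_1)/(k_1 L₀))]
= [1/(1.17−0.193)] ln[(1.17/0.193)(1 − 0.239×0.9770/(0.193×43.8))]
= (1/0.9770) ln[6.062 × 0.9724] = 1.024 × ln(5.895) = 1.024 × 1.774 = 1.816 d.
D_c = (k_1/k_a) L₀ e^(−k_1 t_c) = (0.193/1.17) × 43.8 × e^(−0.193×1.816) = 0.1650 × 43.8 × 0.7044 = 5.089 mg/L.
Minimum DO = C_s − D_c = 8.98 − 5.089 = 3.891 mg/L.
x_c = v t_c = 0.492 m/s × 1.816 d × 86400 s/d = 77190 m ≈ 77.2 km.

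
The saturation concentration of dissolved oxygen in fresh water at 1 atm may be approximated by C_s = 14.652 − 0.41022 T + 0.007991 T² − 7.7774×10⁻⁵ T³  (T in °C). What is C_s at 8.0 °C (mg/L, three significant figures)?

C_s ≈ 11.8 mg/L

C_s = 14.652 − 0.41022×8.0 + 0.007991×8.0² − 7.7774×10⁻⁵×8.0³ = 11.84 mg/L.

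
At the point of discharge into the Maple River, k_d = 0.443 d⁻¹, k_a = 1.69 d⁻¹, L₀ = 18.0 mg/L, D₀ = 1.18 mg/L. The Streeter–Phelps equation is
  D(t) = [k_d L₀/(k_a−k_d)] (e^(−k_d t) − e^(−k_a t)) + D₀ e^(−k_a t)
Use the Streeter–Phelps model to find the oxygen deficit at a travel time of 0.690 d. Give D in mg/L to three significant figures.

k_d L₀/(k_a−k_d) = 0.443×18.0/(1.69−0.443) = 7.974/1.247 = 6.395 mg/L.
e^(−k_d t) = e^(−0.443×0.6900) = 0.7366; e^(−k_a t) = e^(−1.69×0.6900) = 0.3116.
D = 6.395 × (0.7366 − 0.3116) + 1.18 × 0.3116 = 2.718 + 0.3677 = 3.086 mg/L.

D ≈ 3.09 mg/L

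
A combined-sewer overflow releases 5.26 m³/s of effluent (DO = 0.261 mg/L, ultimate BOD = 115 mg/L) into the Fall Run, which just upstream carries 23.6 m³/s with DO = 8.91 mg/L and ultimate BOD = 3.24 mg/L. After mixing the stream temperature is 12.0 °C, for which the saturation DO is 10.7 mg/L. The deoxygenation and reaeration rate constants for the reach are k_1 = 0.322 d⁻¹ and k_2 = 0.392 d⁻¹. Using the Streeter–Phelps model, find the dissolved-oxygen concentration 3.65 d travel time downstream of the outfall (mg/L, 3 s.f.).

Mixed DO = (23.6×8.91 + 5.26×0.261)/(23.6+5.26) = 211.6/28.86 = 7.334 mg/L.
Mixed L₀ = (23.6×3.24 + 5.26×115)/(28.86) = 681.4/28.86 = 23.61 mg/L.
Initial deficit D₀ = C_s − DO₀ = 10.7 − 7.334 = 3.366 mg/L.
D(3.65) = [0.322×23.61/(0.392−0.322)](e^(−0.322×3.65) − e^(−0.392×3.65)) + 3.366 e^(−0.392×3.65)
= 108.6 × (0.3087 − 0.2391) + 3.366 × 0.2391 = 8.365 mg/L.
DO = 10.7 − 8.365 = 2.335 mg/L.

DO ≈ 2.34 mg/L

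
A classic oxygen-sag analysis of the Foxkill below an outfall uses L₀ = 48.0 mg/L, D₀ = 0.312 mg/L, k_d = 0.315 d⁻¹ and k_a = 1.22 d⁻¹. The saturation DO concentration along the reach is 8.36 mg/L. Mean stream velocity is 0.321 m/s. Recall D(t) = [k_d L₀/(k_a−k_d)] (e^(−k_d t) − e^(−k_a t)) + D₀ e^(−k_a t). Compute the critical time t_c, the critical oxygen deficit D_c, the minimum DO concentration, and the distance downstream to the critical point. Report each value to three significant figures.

With k_a/k_d = 3.873 and 1 − D₀(k_a−k_d)/(k_d L₀) = 0.9813,
t_c = ln(3.873 × 0.9813) / (1.22 − 0.315) = ln(3.801) / 0.9050 = 1.335/0.9050 = 1.475 d.
D_c = (k_d/k_a) L₀ e^(−k_d t_c) = (0.315/1.22) × 48.0 × e^(−0.315×1.475) = 0.2582 × 48.0 × 0.6283 = 7.787 mg/L.
Minimum DO = C_s − D_c = 8.36 − 7.787 = 0.5732 mg/L.
x_c = v t_c = 0.321 m/s × 1.475 d × 86400 s/d = 40920 m ≈ 40.9 km.

t_c ≈ 1.48 d; D_c ≈ 7.79 mg/L; min DO ≈ 0.573 mg/L; x_c ≈ 40.9 km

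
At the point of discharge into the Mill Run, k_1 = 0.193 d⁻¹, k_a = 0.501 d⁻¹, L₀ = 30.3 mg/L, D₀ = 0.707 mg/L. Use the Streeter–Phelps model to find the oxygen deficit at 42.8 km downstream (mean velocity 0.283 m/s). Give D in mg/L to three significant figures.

D ≈ 5.94 mg/L

Travel time t = x/v = 42.8 km / (0.283 m/s) = 42800 m / 0.283 m/s = 151200 s = 1.750 d.
k_1 L₀/(k_a−k_1) = 0.193×30.3/(0.501−0.193) = 5.848/0.3080 = 18.99 mg/L.
e^(−k_1 t) = e^(−0.193×1.750) = 0.7133; e^(−k_a t) = e^(−0.501×1.750) = 0.4160.
D = 18.99 × (0.7133 − 0.4160) + 0.707 × 0.4160 = 5.644 + 0.2941 = 5.938 mg/L.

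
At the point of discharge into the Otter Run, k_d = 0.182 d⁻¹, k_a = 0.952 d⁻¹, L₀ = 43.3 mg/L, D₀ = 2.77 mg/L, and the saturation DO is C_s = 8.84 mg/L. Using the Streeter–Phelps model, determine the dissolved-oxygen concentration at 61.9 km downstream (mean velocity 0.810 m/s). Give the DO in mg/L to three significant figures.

Travel time t = x/v = 61.9 km / (0.810 m/s) = 61900 m / 0.810 m/s = 76420 s = 0.8845 d.
k_d L₀/(k_a−k_d) = 0.182×43.3/(0.952−0.182) = 7.881/0.7700 = 10.23 mg/L.
e^(−k_d t) = e^(−0.182×0.8845) = 0.8513; e^(−k_a t) = e^(−0.952×0.8845) = 0.4308.
D = 10.23 × (0.8513 − 0.4308) + 2.77 × 0.4308 = 4.303 + 1.193 = 5.497 mg/L.
DO = C_s − D = 8.84 − 5.497 = 3.343 mg/L.

DO ≈ 3.34 mg/L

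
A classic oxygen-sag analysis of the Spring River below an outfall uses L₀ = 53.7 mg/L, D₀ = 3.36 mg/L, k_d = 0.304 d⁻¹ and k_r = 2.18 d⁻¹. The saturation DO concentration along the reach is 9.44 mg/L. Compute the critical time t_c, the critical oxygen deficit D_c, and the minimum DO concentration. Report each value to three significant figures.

t_c ≈ 0.790 d; D_c ≈ 5.89 mg/L; min DO ≈ 3.55 mg/L

At the critical point dD/dt = 0, so k_d L₀ e^(−k_d t) = k_r D. Substituting D(t) from the Streeter–Phelps equation and solving for t gives
t_c = ln[(k_r/k_d)(1 − D₀(k_r−k_d)/(k_d L₀))] / (k_r−k_d).
Here k_r−k_d = 1.876 d⁻¹ and 1 − D₀(k_r−k_d)/(k_d L₀) = 1 − 3.36×1.876/(0.304×53.7) = 0.6139, so
t_c = ln(7.171 × 0.6139) / 1.876 = 1.482 / 1.876 = 0.7900 d.
L(t_c) = L₀ e^(−k_d t_c) = 53.7 × 0.7865 = 42.23 mg/L, and at the critical point k_r D_c = k_d L, so D_c = (0.304/2.18) × 42.23 = 5.890 mg/L.
Minimum DO = C_s − D_c = 9.44 − 5.890 = 3.550 mg/L.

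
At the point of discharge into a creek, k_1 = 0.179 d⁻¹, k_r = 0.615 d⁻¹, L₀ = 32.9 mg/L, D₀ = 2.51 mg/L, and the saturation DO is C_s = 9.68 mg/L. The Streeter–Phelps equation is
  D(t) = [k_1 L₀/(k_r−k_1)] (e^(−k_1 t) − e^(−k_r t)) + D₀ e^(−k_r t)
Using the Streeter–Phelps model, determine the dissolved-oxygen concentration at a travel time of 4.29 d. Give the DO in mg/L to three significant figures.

DO ≈ 4.20 mg/L

k_1 L₀/(k_r−k_1) = 0.179×32.9/(0.615−0.179) = 5.889/0.4360 = 13.51 mg/L.
e^(−k_1 t) = e^(−0.179×4.290) = 0.4640; e^(−k_r t) = e^(−0.615×4.290) = 0.07148.
D = 13.51 × (0.4640 − 0.07148) + 2.51 × 0.07148 = 5.302 + 0.1794 = 5.481 mg/L.
DO = C_s − D = 9.68 − 5.481 = 4.199 mg/L.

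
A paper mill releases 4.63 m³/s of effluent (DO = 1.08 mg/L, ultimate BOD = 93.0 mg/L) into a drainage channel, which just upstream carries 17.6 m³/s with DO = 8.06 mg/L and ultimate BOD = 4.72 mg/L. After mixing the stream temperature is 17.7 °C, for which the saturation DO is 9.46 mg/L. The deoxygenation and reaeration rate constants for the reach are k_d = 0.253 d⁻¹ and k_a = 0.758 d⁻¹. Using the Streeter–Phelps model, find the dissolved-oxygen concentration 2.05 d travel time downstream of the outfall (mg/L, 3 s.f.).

Mixed DO = (17.6×8.06 + 4.63×1.08)/(17.6+4.63) = 146.9/22.23 = 6.606 mg/L.
Mixed L₀ = (17.6×4.72 + 4.63×93.0)/(22.23) = 513.7/22.23 = 23.11 mg/L.
Initial deficit D₀ = C_s − DO₀ = 9.46 − 6.606 = 2.854 mg/L.
D(2.05) = [0.253×23.11/(0.758−0.253)](e^(−0.253×2.05) − e^(−0.758×2.05)) + 2.854 e^(−0.758×2.05)
= 11.58 × (0.5953 − 0.2114) + 2.854 × 0.2114 = 5.047 mg/L.
DO = 9.46 − 5.047 = 4.413 mg/L.

DO ≈ 4.41 mg/L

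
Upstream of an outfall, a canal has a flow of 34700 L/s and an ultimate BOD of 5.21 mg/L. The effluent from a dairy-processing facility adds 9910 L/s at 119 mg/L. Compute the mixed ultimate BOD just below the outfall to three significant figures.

Flow-weighted mixing: C = (Q_r C_r + Q_w C_w)/(Q_r + Q_w)
= (34700×5.21 + 9910×119)/(34700 + 9910) = 1.360×10^6/44610 = 30.49 mg/L.

30.5 mg/L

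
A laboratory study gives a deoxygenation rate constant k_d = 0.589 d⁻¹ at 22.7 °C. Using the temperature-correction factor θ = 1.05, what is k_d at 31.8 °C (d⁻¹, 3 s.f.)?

k_d ≈ 0.918 d⁻¹

k_d(T₂) = k_d(T₁) · θ^(T₂−T₁) = 0.589 × 1.05^(31.8−22.7)
= 0.589 × 1.05^9.10 = 0.589 × 1.559 = 0.9182 d⁻¹.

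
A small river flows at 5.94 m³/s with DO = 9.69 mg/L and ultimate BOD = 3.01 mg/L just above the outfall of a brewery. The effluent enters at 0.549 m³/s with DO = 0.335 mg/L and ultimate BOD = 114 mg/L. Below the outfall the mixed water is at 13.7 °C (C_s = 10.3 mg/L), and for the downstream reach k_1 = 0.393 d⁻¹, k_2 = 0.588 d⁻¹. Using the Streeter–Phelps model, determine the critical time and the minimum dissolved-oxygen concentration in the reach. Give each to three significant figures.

t_c ≈ 1.77 d; minimum DO ≈ 6.17 mg/L

Mixed DO = (5.94×9.69 + 0.549×0.335)/(5.94+0.549) = 57.74/6.489 = 8.899 mg/L.
Mixed L₀ = (5.94×3.01 + 0.549×114)/(6.489) = 80.47/6.489 = 12.40 mg/L.
Initial deficit D₀ = C_s − DO₀ = 10.3 − 8.899 = 1.401 mg/L.
t_c = (1/0.1950) ln[(0.588/0.393)(1 − 1.401×0.1950/(0.393×12.40))] = 5.128 × ln(1.412) = 1.770 d.
D_c = (0.393/0.588) × 12.40 × e^(−0.393×1.770) = 0.6684 × 12.40 × 0.4987 = 4.133 mg/L.
Minimum DO = 10.3 − 4.133 = 6.167 mg/L.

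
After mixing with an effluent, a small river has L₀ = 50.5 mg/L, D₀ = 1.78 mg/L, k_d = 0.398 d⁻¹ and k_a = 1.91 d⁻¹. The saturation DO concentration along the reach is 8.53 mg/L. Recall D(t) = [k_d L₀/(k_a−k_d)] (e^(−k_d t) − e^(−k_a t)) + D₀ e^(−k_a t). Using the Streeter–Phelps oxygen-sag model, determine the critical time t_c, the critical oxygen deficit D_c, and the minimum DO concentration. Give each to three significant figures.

t_c ≈ 0.942 d; D_c ≈ 7.23 mg/L; min DO ≈ 1.30 mg/L

At the critical point dD/dt = 0, so k_d L₀ e^(−k_d t) = k_a D. Substituting D(t) from the Streeter–Phelps equation and solving for t gives
t_c = ln[(k_a/k_d)(1 − D₀(k_a−k_d)/(k_d L₀))] / (k_a−k_d).
Here k_a−k_d = 1.512 d⁻¹ and 1 − D₀(k_a−k_d)/(k_d L₀) = 1 − 1.78×1.512/(0.398×50.5) = 0.8661, so
t_c = ln(4.799 × 0.8661) / 1.512 = 1.425 / 1.512 = 0.9422 d.
L(t_c) = L₀ e^(−k_d t_c) = 50.5 × 0.6873 = 34.71 mg/L, and at the critical point k_a D_c = k_d L, so D_c = (0.398/1.91) × 34.71 = 7.232 mg/L.
Minimum DO = C_s − D_c = 8.53 − 7.232 = 1.298 mg/L.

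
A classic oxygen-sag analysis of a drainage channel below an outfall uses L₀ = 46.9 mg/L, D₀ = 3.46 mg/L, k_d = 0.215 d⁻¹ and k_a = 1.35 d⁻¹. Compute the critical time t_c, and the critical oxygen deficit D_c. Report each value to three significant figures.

With k_a/k_d = 6.279 and 1 − D₀(k_a−k_d)/(k_d L₀) = 0.6105,
t_c = ln(6.279 × 0.6105) / (1.35 − 0.215) = ln(3.834) / 1.135 = 1.344/1.135 = 1.184 d.
L(t_c) = L₀ e^(−k_d t_c) = 46.9 × 0.7753 = 36.36 mg/L, and at the critical point k_a D_c = k_d L, so D_c = (0.215/1.35) × 36.36 = 5.791 mg/L.

t_c ≈ 1.18 d; D_c ≈ 5.79 mg/L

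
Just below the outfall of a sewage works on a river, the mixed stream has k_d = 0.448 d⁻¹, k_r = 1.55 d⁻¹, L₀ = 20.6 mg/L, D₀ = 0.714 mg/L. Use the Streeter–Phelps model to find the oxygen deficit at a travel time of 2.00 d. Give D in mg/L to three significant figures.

D ≈ 3.07 mg/L

k_d L₀/(k_r−k_d) = 0.448×20.6/(1.55−0.448) = 9.229/1.102 = 8.375 mg/L.
e^(−k_d t) = e^(−0.448×2.000) = 0.4082; e^(−k_r t) = e^(−1.55×2.000) = 0.04505.
D = 8.375 × (0.4082 − 0.04505) + 0.714 × 0.04505 = 3.041 + 0.03217 = 3.073 mg/L.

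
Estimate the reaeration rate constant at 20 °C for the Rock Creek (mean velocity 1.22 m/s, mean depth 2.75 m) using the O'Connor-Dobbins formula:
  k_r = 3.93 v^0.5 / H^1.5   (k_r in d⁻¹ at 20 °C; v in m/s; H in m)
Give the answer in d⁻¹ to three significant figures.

k_r = 3.93 × 1.22^0.5 / 2.75^1.5 = 3.93 × 1.105 / 4.560 = 0.9519 d⁻¹.

k_r ≈ 0.952 d⁻¹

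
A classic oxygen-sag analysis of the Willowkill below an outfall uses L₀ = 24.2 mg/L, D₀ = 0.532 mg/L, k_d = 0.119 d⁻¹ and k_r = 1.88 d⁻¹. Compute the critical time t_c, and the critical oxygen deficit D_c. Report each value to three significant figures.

t_c ≈ 1.34 d; D_c ≈ 1.31 mg/L

At the critical point dD/dt = 0, so k_d L₀ e^(−k_d t) = k_r D. Substituting D(t) from the Streeter–Phelps equation and solving for t gives
t_c = ln[(k_r/k_d)(1 − D₀(k_r−k_d)/(k_d L₀))] / (k_r−k_d).
Here k_r−k_d = 1.761 d⁻¹ and 1 − D₀(k_r−k_d)/(k_d L₀) = 1 − 0.532×1.761/(0.119×24.2) = 0.6747, so
t_c = ln(15.80 × 0.6747) / 1.761 = 2.366 / 1.761 = 1.344 d.
D_c = (k_d/k_r) L₀ e^(−k_d t_c) = (0.119/1.88) × 24.2 × e^(−0.119×1.344) = 0.06330 × 24.2 × 0.8522 = 1.305 mg/L.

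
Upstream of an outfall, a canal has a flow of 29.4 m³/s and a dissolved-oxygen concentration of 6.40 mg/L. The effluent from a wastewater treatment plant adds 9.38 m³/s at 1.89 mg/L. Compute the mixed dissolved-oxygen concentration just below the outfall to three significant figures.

5.31 mg/L

Flow-weighted mixing: C = (Q_r C_r + Q_w C_w)/(Q_r + Q_w)
= (29.4×6.40 + 9.38×1.89)/(29.4 + 9.38) = 205.9/38.78 = 5.309 mg/L.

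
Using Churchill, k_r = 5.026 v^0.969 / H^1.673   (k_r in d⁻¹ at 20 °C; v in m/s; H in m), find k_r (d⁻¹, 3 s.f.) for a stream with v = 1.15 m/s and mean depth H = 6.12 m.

k_r ≈ 0.278 d⁻¹

k_r = 5.026 × 1.15^0.969 / 6.12^1.673 = 5.026 × 1.145 / 20.71 = 0.2778 d⁻¹.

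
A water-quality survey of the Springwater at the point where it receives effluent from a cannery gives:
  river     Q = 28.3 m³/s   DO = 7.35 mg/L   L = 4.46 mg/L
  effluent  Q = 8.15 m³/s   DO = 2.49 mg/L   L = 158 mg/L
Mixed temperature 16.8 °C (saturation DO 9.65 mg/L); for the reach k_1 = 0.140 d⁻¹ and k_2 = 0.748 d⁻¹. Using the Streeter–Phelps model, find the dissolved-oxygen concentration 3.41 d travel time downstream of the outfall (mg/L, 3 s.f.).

Mixed DO = (28.3×7.35 + 8.15×2.49)/(28.3+8.15) = 228.3/36.45 = 6.263 mg/L.
Mixed L₀ = (28.3×4.46 + 8.15×158)/(36.45) = 1414/36.45 = 38.79 mg/L.
Initial deficit D₀ = C_s − DO₀ = 9.65 − 6.263 = 3.387 mg/L.
D(3.41) = [0.140×38.79/(0.748−0.140)](e^(−0.140×3.41) − e^(−0.748×3.41)) + 3.387 e^(−0.748×3.41)
= 8.932 × (0.6204 − 0.07803) + 3.387 × 0.07803 = 5.109 mg/L.
DO = 9.65 − 5.109 = 4.541 mg/L.

DO ≈ 4.54 mg/L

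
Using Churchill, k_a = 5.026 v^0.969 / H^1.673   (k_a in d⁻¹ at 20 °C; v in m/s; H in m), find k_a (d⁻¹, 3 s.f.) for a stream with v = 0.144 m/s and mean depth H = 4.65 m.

k_a ≈ 0.0588 d⁻¹

k_a = 5.026 × 0.144^0.969 / 4.65^1.673 = 5.026 × 0.1529 / 13.08 = 0.05875 d⁻¹.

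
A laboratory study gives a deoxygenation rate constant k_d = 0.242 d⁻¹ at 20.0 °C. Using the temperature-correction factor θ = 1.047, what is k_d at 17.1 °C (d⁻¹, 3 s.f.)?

k_d(T₂) = k_d(T₁) · θ^(T₂−T₁) = 0.242 × 1.047^(17.1−20.0)
= 0.242 × 1.047^-2.90 = 0.242 × 0.8753 = 0.2118 d⁻¹.

k_d ≈ 0.212 d⁻¹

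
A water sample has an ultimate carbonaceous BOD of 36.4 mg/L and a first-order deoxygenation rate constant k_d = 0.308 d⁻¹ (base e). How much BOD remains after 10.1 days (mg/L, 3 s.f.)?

L_t = L₀ e^(−k_d t) = 36.4 × e^(−0.308×10.1) = 36.4 × 0.04457 = 1.622 mg/L.

L ≈ 1.62 mg/L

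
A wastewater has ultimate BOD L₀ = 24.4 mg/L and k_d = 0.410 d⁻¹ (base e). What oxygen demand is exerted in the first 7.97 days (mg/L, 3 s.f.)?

y ≈ 23.5 mg/L

y_t = L₀(1 − e^(−k_d t)) = 24.4 × (1 − e^(−0.410×7.97))
= 24.4 × (1 − 0.03809) = 24.4 × 0.9619 = 23.47 mg/L.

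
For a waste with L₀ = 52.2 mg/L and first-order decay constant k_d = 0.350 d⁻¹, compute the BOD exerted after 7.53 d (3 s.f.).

y_t = L₀(1 − e^(−k_d t)) = 52.2 × (1 − e^(−0.350×7.53))
= 52.2 × (1 − 0.07168) = 52.2 × 0.9283 = 48.46 mg/L.

y ≈ 48.5 mg/L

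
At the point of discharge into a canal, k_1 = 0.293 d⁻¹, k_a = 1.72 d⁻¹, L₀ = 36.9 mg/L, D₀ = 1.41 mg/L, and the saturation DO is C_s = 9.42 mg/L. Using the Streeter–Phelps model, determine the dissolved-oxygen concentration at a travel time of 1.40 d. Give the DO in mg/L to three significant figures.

k_1 L₀/(k_a−k_1) = 0.293×36.9/(1.72−0.293) = 10.81/1.427 = 7.577 mg/L.
e^(−k_1 t) = e^(−0.293×1.400) = 0.6635; e^(−k_a t) = e^(−1.72×1.400) = 0.09000.
D = 7.577 × (0.6635 − 0.09000) + 1.41 × 0.09000 = 4.345 + 0.1269 = 4.472 mg/L.
DO = C_s − D = 9.42 − 4.472 = 4.948 mg/L.

DO ≈ 4.95 mg/L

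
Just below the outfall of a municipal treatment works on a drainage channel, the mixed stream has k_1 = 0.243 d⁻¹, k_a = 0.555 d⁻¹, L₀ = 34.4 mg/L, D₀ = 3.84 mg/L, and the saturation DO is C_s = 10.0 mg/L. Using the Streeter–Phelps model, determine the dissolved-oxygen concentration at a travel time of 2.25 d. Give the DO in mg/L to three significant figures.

DO ≈ 1.08 mg/L

k_1 L₀/(k_a−k_1) = 0.243×34.4/(0.555−0.243) = 8.359/0.3120 = 26.79 mg/L.
e^(−k_1 t) = e^(−0.243×2.250) = 0.5788; e^(−k_a t) = e^(−0.555×2.250) = 0.2869.
D = 26.79 × (0.5788 − 0.2869) + 3.84 × 0.2869 = 7.822 + 1.102 = 8.924 mg/L.
DO = C_s − D = 10.0 − 8.924 = 1.076 mg/L.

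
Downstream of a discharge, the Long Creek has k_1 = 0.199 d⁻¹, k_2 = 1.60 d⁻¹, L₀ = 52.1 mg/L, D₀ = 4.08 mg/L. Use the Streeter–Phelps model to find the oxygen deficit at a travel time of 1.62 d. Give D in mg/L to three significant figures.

k_1 L₀/(k_2−k_1) = 0.199×52.1/(1.60−0.199) = 10.37/1.401 = 7.400 mg/L.
e^(−k_1 t) = e^(−0.199×1.620) = 0.7244; e^(−k_2 t) = e^(−1.60×1.620) = 0.07487.
D = 7.400 × (0.7244 − 0.07487) + 4.08 × 0.07487 = 4.807 + 0.3055 = 5.112 mg/L.

D ≈ 5.11 mg/L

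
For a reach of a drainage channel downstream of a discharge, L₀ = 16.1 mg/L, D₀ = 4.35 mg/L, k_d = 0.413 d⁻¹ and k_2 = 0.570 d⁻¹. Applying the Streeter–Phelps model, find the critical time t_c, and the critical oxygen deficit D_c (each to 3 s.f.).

t_c ≈ 1.36 d; D_c ≈ 6.65 mg/L

With k_2/k_d = 1.380 and 1 − D₀(k_2−k_d)/(k_d L₀) = 0.8973,
t_c = ln(1.380 × 0.8973) / (0.570 − 0.413) = ln(1.238) / 0.1570 = 0.2138/0.1570 = 1.362 d.
D_c = (k_d/k_2) L₀ e^(−k_d t_c) = (0.413/0.570) × 16.1 × e^(−0.413×1.362) = 0.7246 × 16.1 × 0.5698 = 6.647 mg/L.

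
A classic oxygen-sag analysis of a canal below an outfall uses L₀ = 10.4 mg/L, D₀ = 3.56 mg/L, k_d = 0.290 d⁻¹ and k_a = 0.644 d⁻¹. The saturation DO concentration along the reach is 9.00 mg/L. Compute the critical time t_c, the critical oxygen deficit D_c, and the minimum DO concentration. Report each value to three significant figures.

t_c ≈ 0.725 d; D_c ≈ 3.79 mg/L; min DO ≈ 5.21 mg/L

t_c = [1/(k_a−k_d)] ln[(k_a/k_d)(1 − D₀(k_a−k_d)/(k_d L₀))]
= [1/(0.644−0.290)] ln[(0.644/0.290)(1 − 3.56×0.3540/(0.290×10.4))]
= (1/0.3540) ln[2.221 × 0.5821] = 2.825 × ln(1.293) = 2.825 × 0.2568 = 0.7254 d.
D_c = (k_d/k_a) L₀ e^(−k_d t_c) = (0.290/0.644) × 10.4 × e^(−0.290×0.7254) = 0.4503 × 10.4 × 0.8103 = 3.795 mg/L.
Minimum DO = C_s − D_c = 9.00 − 3.795 = 5.205 mg/L.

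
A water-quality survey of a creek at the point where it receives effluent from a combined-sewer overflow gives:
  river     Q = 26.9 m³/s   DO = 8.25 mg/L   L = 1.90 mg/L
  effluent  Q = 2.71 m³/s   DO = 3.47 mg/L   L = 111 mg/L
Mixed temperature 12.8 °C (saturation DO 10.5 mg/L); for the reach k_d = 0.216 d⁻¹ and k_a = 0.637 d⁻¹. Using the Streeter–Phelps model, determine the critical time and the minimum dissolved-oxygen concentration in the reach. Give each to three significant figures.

t_c ≈ 1.19 d; minimum DO ≈ 7.38 mg/L

Mixed DO = (26.9×8.25 + 2.71×3.47)/(26.9+2.71) = 231.3/29.61 = 7.813 mg/L.
Mixed L₀ = (26.9×1.90 + 2.71×111)/(29.61) = 351.9/29.61 = 11.89 mg/L.
Initial deficit D₀ = C_s − DO₀ = 10.5 − 7.813 = 2.687 mg/L.
t_c = (1/0.4210) ln[(0.637/0.216)(1 − 2.687×0.4210/(0.216×11.89))] = 2.375 × ln(1.649) = 1.189 d.
D_c = (0.216/0.637) × 11.89 × e^(−0.216×1.189) = 0.3391 × 11.89 × 0.7736 = 3.118 mg/L.
Minimum DO = 10.5 − 3.118 = 7.382 mg/L.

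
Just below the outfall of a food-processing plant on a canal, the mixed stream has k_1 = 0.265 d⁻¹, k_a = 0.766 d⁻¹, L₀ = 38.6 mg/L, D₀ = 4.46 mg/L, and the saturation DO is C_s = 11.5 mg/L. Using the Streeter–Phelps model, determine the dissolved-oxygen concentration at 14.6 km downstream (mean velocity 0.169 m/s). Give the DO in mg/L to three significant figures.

DO ≈ 3.25 mg/L

Travel time t = x/v = 14.6 km / (0.169 m/s) = 14600 m / 0.169 m/s = 86390 s = 0.9999 d.
k_1 L₀/(k_a−k_1) = 0.265×38.6/(0.766−0.265) = 10.23/0.5010 = 20.42 mg/L.
e^(−k_1 t) = e^(−0.265×0.9999) = 0.7672; e^(−k_a t) = e^(−0.766×0.9999) = 0.4649.
D = 20.42 × (0.7672 − 0.4649) + 4.46 × 0.4649 = 6.173 + 2.073 = 8.246 mg/L.
DO = C_s − D = 11.5 − 8.246 = 3.254 mg/L.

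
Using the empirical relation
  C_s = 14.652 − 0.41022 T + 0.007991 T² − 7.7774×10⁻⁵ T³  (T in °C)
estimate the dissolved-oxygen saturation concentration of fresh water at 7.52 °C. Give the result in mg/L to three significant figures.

C_s = 14.652 − 0.41022×7.52 + 0.007991×7.52² − 7.7774×10⁻⁵×7.52³ = 11.99 mg/L.

C_s ≈ 12.0 mg/L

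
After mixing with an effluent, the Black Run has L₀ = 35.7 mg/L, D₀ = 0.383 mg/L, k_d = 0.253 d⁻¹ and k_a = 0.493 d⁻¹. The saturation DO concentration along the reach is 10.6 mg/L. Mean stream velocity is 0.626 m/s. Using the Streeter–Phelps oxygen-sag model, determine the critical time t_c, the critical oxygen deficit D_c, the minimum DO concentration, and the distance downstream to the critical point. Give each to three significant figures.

t_c ≈ 2.74 d; D_c ≈ 9.17 mg/L; min DO ≈ 1.43 mg/L; x_c ≈ 148 km

With k_a/k_d = 1.949 and 1 − D₀(k_a−k_d)/(k_d L₀) = 0.9898,
t_c = ln(1.949 × 0.9898) / (0.493 − 0.253) = ln(1.929) / 0.2400 = 0.6569/0.2400 = 2.737 d.
D_c = (k_d/k_a) L₀ e^(−k_d t_c) = (0.253/0.493) × 35.7 × e^(−0.253×2.737) = 0.5132 × 35.7 × 0.5003 = 9.167 mg/L.
Minimum DO = C_s − D_c = 10.6 − 9.167 = 1.433 mg/L.
x_c = v t_c = 0.626 m/s × 2.737 d × 86400 s/d = 148000 m ≈ 148 km.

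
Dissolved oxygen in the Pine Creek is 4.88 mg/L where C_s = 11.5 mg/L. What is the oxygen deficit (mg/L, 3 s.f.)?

D ≈ 6.62 mg/L

D = C_s − C = 11.5 − 4.88 = 6.62 mg/L.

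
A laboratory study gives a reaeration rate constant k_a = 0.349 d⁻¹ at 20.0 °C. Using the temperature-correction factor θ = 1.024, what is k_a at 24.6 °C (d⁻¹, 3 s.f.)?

k_a(T₂) = k_a(T₁) · θ^(T₂−T₁) = 0.349 × 1.024^(24.6−20.0)
= 0.349 × 1.024^4.60 = 0.349 × 1.115 = 0.3892 d⁻¹.

k_a ≈ 0.389 d⁻¹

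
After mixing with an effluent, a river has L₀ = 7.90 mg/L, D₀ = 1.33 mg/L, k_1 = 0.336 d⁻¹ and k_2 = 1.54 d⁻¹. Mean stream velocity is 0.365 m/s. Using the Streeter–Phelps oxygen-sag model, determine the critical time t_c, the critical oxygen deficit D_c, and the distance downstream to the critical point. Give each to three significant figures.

With k_2/k_1 = 4.583 and 1 − D₀(k_2−k_1)/(k_1 L₀) = 0.3967,
t_c = ln(4.583 × 0.3967) / (1.54 − 0.336) = ln(1.818) / 1.204 = 0.5979/1.204 = 0.4966 d.
L(t_c) = L₀ e^(−k_1 t_c) = 7.90 × 0.8463 = 6.686 mg/L, and at the critical point k_2 D_c = k_1 L, so D_c = (0.336/1.54) × 6.686 = 1.459 mg/L.
x_c = v t_c = 0.365 m/s × 0.4966 d × 86400 s/d = 15660 m ≈ 15.7 km.

t_c ≈ 0.497 d; D_c ≈ 1.46 mg/L; x_c ≈ 15.7 km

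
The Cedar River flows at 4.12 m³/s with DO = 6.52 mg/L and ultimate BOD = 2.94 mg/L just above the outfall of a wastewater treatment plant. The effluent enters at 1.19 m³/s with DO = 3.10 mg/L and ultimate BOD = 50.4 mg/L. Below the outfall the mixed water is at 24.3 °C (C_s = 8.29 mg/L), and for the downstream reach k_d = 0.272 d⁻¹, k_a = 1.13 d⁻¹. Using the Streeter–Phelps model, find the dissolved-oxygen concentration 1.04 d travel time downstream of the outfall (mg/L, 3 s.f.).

DO ≈ 5.59 mg/L

Mixed DO = (4.12×6.52 + 1.19×3.10)/(4.12+1.19) = 30.55/5.310 = 5.754 mg/L.
Mixed L₀ = (4.12×2.94 + 1.19×50.4)/(5.310) = 72.09/5.310 = 13.58 mg/L.
Initial deficit D₀ = C_s − DO₀ = 8.29 − 5.754 = 2.536 mg/L.
D(1.04) = [0.272×13.58/(1.13−0.272)](e^(−0.272×1.04) − e^(−1.13×1.04)) + 2.536 e^(−1.13×1.04)
= 4.304 × (0.7536 − 0.3088) + 2.536 × 0.3088 = 2.698 mg/L.
DO = 8.29 − 2.698 = 5.592 mg/L.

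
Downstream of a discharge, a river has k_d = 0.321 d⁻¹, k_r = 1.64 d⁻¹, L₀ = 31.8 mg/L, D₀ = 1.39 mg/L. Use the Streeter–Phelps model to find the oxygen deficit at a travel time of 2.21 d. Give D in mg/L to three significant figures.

k_d L₀/(k_r−k_d) = 0.321×31.8/(1.64−0.321) = 10.21/1.319 = 7.739 mg/L.
e^(−k_d t) = e^(−0.321×2.210) = 0.4919; e^(−k_r t) = e^(−1.64×2.210) = 0.02667.
D = 7.739 × (0.4919 − 0.02667) + 1.39 × 0.02667 = 3.601 + 0.03706 = 3.638 mg/L.

D ≈ 3.64 mg/L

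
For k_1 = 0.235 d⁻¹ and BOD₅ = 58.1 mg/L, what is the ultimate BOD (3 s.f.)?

BOD₅ = L₀(1 − e^(−5k_1)) ⇒ L₀ = BOD₅ / (1 − e^(−5×0.235))
= 58.1 / (1 − 0.3088) = 58.1 / 0.6912 = 84.06 mg/L.

L₀ ≈ 84.1 mg/L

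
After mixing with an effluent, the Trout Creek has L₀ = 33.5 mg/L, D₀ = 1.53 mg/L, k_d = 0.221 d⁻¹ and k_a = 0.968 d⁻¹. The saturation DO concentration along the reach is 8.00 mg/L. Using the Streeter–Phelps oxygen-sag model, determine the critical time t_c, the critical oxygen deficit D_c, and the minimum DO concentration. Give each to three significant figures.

t_c ≈ 1.75 d; D_c ≈ 5.19 mg/L; min DO ≈ 2.81 mg/L

At the critical point dD/dt = 0, so k_d L₀ e^(−k_d t) = k_a D. Substituting D(t) from the Streeter–Phelps equation and solving for t gives
t_c = ln[(k_a/k_d)(1 − D₀(k_a−k_d)/(k_d L₀))] / (k_a−k_d).
Here k_a−k_d = 0.7470 d⁻¹ and 1 − D₀(k_a−k_d)/(k_d L₀) = 1 − 1.53×0.7470/(0.221×33.5) = 0.8456, so
t_c = ln(4.380 × 0.8456) / 0.7470 = 1.309 / 0.7470 = 1.753 d.
L(t_c) = L₀ e^(−k_d t_c) = 33.5 × 0.6788 = 22.74 mg/L, and at the critical point k_a D_c = k_d L, so D_c = (0.221/0.968) × 22.74 = 5.192 mg/L.
Minimum DO = C_s − D_c = 8.00 − 5.192 = 2.808 mg/L.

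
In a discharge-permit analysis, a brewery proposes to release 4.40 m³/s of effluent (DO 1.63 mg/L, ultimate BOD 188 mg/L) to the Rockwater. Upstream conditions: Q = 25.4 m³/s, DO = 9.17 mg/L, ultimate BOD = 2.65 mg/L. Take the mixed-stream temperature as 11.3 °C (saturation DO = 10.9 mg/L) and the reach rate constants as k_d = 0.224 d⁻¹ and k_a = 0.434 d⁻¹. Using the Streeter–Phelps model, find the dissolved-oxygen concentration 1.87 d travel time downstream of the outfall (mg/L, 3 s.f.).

DO ≈ 2.80 mg/L

Mixed DO = (25.4×9.17 + 4.40×1.63)/(25.4+4.40) = 240.1/29.80 = 8.057 mg/L.
Mixed L₀ = (25.4×2.65 + 4.40×188)/(29.80) = 894.5/29.80 = 30.02 mg/L.
Initial deficit D₀ = C_s − DO₀ = 10.9 − 8.057 = 2.843 mg/L.
D(1.87) = [0.224×30.02/(0.434−0.224)](e^(−0.224×1.87) − e^(−0.434×1.87)) + 2.843 e^(−0.434×1.87)
= 32.02 × (0.6578 − 0.4442) + 2.843 × 0.4442 = 8.103 mg/L.
DO = 10.9 − 8.103 = 2.797 mg/L.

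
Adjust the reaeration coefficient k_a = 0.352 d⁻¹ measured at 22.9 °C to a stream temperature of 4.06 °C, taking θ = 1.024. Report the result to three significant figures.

k_a ≈ 0.225 d⁻¹

k_a(T₂) = k_a(T₁) · θ^(T₂−T₁) = 0.352 × 1.024^(4.06−22.9)
= 0.352 × 1.024^-18.8 = 0.352 × 0.6397 = 0.2252 d⁻¹.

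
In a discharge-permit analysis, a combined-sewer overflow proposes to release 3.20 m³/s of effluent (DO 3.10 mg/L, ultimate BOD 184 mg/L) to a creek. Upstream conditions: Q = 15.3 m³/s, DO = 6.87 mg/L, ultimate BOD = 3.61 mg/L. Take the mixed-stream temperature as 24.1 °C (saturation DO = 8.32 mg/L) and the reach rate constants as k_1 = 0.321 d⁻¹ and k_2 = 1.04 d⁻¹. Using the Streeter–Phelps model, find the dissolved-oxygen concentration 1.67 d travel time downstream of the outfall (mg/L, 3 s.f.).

DO ≈ 1.59 mg/L

Mixed DO = (15.3×6.87 + 3.20×3.10)/(15.3+3.20) = 115.0/18.50 = 6.218 mg/L.
Mixed L₀ = (15.3×3.61 + 3.20×184)/(18.50) = 644.0/18.50 = 34.81 mg/L.
Initial deficit D₀ = C_s − DO₀ = 8.32 − 6.218 = 2.102 mg/L.
D(1.67) = [0.321×34.81/(1.04−0.321)](e^(−0.321×1.67) − e^(−1.04×1.67)) + 2.102 e^(−1.04×1.67)
= 15.54 × (0.5850 − 0.1761) + 2.102 × 0.1761 = 6.726 mg/L.
DO = 8.32 − 6.726 = 1.594 mg/L.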